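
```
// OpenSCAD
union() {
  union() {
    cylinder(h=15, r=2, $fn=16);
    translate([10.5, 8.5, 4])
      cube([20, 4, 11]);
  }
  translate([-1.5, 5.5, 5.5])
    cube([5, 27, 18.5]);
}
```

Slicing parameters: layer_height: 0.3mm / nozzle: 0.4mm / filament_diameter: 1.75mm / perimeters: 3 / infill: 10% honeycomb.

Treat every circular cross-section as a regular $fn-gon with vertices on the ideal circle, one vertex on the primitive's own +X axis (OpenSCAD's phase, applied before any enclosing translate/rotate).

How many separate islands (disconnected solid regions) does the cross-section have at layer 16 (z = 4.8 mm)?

At z = 4.8 mm: the r=2 cylinder contributes a regular 16-gon of circumradius 2; the cube at (10.5, 8.5) (footprint 20×4) is included at this height; Taking the union: the 2 present regions are separate (no shared area or edge), so areas and boundary lengths simply add and each stays a separate island — 2 connected regions; the cube at (-1.5, 5.5) is not intersected at this z (z outside [5.5, 24]); Merging all regions: only that combined region is present, so the union is just that shape — 2 connected regions. Overall, the cross-section has 2 separate islands. Island count = 2.

2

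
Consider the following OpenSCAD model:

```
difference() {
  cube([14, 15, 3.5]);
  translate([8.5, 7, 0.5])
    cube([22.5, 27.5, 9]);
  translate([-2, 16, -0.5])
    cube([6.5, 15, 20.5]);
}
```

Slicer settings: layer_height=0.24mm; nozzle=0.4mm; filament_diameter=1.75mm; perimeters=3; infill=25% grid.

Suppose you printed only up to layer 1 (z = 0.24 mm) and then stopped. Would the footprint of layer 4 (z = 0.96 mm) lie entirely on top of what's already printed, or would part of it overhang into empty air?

entirely on top

Compare the two slices. At z = 0.24: the cube (footprint 14×15) is included at this height (area 210.00 mm²); the cube at (8.5, 7) does not reach this height (z outside [0.5, 9.5]); the cube at (-2, 16) (footprint 6.5×15) is included at this height (area 97.50 mm²); After the difference (first − rest): starting from the 14×15 cube (210.00 mm²), the 6.5×15 cube at (-2, 16) misses the remaining region (no effect) — area = 210.00 mm². At z = 0.96: the cube is present — its section is the full 14×15 rectangle (area 210.00 mm²); the cube at (8.5, 7) is present — its section is the full 22.5×27.5 rectangle (area 618.75 mm²); the cube at (-2, 16) is present — its section is the full 6.5×15 rectangle (area 97.50 mm²); Subtracting the remaining from the first: starting from the 14×15 cube (210.00 mm²), the 22.5×27.5 cube at (8.5, 7) partially overlaps it — only the 44.00 mm² overlap (of its 618.75 mm²) is removed, clipping the outline; the 6.5×15 cube at (-2, 16) misses the remaining region (no effect) — area = 166.00 mm². Checking containment: the cross-section at z = 0.96 is a subset of the cross-section at z = 0.24.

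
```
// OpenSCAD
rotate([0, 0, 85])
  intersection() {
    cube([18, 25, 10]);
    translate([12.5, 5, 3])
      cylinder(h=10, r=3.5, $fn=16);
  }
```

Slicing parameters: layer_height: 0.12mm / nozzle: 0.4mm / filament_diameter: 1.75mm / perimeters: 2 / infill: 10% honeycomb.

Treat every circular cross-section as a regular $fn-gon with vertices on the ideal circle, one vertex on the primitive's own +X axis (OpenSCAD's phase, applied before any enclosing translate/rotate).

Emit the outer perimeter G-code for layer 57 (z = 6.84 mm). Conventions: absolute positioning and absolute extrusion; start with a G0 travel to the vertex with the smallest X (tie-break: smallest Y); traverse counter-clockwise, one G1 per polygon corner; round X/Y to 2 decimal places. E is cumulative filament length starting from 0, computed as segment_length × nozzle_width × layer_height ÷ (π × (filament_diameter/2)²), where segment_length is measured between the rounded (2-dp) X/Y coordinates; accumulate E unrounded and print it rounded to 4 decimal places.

At z = 6.84 mm: the 18×25 cube contributes its full rectangle; the r=3.5 cylinder at (12.5, 5) contributes a regular 16-gon of circumradius 3.5; Keeping only the common overlap: the r=3.5 cylinder at (12.5, 5) lies inside the 18×25 cube, so the common part is the r=3.5 cylinder at (12.5, 5) itself — 1 connected region; (whole slice rotated 85° about Z — lengths, areas and connectivity unchanged). The outline is a single polygon with 16 vertices. Extrusion per mm of travel: 0.4 × 0.12 / (π × 0.875²) = 0.019956. Accumulating E over each segment gives final E = 0.4361.

G0 X-7.38 Y13.19 Z6.84
G1 X-7.23 Y11.84 E0.0271
G1 X-6.57 Y10.64 E0.0544
G1 X-5.51 Y9.78 E0.0817
G1 X-4.20 Y9.40 E0.1089
G1 X-2.84 Y9.55 E0.1362
G1 X-1.64 Y10.21 E0.1635
G1 X-0.79 Y11.27 E0.1906
G1 X-0.40 Y12.58 E0.2179
G1 X-0.55 Y13.94 E0.2452
G1 X-1.21 Y15.14 E0.2726
G1 X-2.28 Y15.99 E0.2998
G1 X-3.59 Y16.37 E0.3270
G1 X-4.94 Y16.23 E0.3541
G1 X-6.14 Y15.57 E0.3815
G1 X-7.00 Y14.50 E0.4089
G1 X-7.38 Y13.19 E0.4361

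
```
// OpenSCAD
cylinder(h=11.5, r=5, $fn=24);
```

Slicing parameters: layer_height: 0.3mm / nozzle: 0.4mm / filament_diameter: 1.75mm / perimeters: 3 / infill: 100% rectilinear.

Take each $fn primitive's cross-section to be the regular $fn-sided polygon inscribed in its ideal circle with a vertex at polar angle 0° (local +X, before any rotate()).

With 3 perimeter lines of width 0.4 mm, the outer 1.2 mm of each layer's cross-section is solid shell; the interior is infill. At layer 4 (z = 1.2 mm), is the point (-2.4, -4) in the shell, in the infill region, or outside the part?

shell

At z = 1.2 mm: the r=5 cylinder contributes a regular 24-gon of circumradius 5. Overall, the cross-section is a single solid region. The nearest boundary edge runs (-3.54, -3.54)→(-2.50, -4.33); distance from the point to it = 0.32 mm. The point is inside the cross-section, 0.32 mm from the nearest boundary — within the 1.2 mm shell band (3 × 0.4).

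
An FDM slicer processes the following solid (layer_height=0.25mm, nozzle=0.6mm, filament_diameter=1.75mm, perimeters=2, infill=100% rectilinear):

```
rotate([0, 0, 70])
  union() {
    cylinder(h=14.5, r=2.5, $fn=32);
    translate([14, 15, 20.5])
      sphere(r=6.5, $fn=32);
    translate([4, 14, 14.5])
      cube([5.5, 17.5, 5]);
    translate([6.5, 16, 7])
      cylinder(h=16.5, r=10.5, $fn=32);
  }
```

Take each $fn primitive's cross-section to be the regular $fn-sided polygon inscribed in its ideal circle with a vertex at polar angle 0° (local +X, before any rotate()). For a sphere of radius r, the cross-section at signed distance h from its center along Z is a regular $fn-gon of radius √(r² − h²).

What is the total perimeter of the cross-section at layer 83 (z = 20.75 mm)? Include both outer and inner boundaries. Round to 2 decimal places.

70.96 mm

At z = 20.75 mm: the cylinder does not reach this height (z outside [0, 14.5]); the r=6.5 sphere at (14, 15) contributes a regular 32-gon of circumradius √(6.5²−0.25²) = 6.495 (perimeter = 2·32·6.495·sin(180°/32) = 40.74 mm); the cube at (4, 14) does not reach this height (z outside [14.5, 19.5]); the cylinder at (6.5, 16): section is a regular 32-gon, circumradius r=10.5 (perimeter = 2·32·10.500·sin(180°/32) = 65.87 mm); Merging all regions: the regions partially overlap (shared area 94.15 mm²), so the edge portions inside another operand are dropped and the merged outline is re-measured after clipping — boundary = 70.96 mm; (whole slice rotated 70° about Z — lengths, areas and connectivity unchanged). Overall, the cross-section is a single solid region. Total boundary length (outer) = 70.96 mm.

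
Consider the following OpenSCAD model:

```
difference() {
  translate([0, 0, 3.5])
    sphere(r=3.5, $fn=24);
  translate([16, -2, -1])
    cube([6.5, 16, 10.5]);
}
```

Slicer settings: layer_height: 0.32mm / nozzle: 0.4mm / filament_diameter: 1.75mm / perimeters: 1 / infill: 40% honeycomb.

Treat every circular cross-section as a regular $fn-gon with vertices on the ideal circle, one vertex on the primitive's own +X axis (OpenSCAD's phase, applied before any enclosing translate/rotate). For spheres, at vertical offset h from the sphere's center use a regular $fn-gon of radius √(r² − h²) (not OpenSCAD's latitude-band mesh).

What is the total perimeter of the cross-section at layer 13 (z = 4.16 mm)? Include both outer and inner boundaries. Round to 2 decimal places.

At z = 4.16 mm: the r=3.5 sphere slices to a regular 24-gon of circumradius 3.437 (√(r²−h²) with h=0.66 from center) (perimeter = 2·24·3.437·sin(180°/24) = 21.53 mm); the 6.5×16 cube at (16, -2) contributes its full rectangle (perimeter 45.00 mm); Taking the first minus the rest: starting from the r=3.5 sphere, the 6.5×16 cube at (16, -2) misses the remaining region (no effect) — boundary = 21.53 mm. Overall, the cross-section is a single solid region. Total boundary length (outer) = 21.53 mm.

21.53 mm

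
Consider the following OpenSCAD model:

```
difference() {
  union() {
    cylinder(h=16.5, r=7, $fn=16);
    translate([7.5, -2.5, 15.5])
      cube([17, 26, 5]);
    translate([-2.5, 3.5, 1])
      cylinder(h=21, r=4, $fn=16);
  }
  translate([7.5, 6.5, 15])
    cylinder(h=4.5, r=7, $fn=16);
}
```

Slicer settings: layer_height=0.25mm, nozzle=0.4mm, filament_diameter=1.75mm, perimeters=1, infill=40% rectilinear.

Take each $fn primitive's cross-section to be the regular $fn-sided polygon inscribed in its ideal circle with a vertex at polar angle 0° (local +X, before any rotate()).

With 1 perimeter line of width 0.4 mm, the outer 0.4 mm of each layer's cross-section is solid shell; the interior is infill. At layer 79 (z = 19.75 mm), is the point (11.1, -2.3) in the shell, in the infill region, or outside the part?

At z = 19.75 mm: the cylinder is not intersected at this z (z outside [0, 16.5]); the 17×26 cube at (7.5, -2.5) contributes its full rectangle; the r=4 cylinder at (-2.5, 3.5) gives a regular 16-gon of circumradius 4 (constant along its height); Combining (union): the 2 present regions are separate (no shared area or edge), so areas and boundary lengths simply add and each stays a separate island — 2 connected regions; the cylinder at (7.5, 6.5) does not reach this height (z outside [15, 19.5]); Subtracting the remaining from the first: none of the subtracted shapes is present at this height, so the result so far is unchanged — 2 connected regions. Overall, the cross-section has 2 separate islands. The nearest boundary edge runs (24.50, -2.50)→(7.50, -2.50); distance from the point to it = 0.20 mm. (Shell/infill is judged within the island containing the point — the largest one.) The point is inside the cross-section, 0.20 mm from the nearest boundary — within the 0.4 mm shell band (1 × 0.4).

shell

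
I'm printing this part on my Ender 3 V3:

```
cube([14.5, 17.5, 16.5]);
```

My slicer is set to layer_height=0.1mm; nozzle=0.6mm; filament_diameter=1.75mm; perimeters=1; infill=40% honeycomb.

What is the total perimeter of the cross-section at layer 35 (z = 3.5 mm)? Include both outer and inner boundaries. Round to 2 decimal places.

64.00 mm

At z = 3.5 mm: the 14.5×17.5 cube contributes its full rectangle (perimeter 64.00 mm). Overall, the cross-section is a single solid region. Total boundary length (outer) = 64.00 mm.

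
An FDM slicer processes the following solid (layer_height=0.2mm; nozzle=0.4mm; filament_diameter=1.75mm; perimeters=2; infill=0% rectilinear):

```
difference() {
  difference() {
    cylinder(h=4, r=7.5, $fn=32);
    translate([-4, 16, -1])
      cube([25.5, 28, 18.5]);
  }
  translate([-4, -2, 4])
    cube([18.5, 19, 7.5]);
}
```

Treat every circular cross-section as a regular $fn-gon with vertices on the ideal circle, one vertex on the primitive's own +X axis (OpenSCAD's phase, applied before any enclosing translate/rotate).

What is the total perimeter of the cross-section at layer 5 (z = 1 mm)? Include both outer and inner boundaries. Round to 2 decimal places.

At z = 1 mm: the cylinder: section is a regular 32-gon, circumradius r=7.5 (perimeter = 2·32·7.500·sin(180°/32) = 47.05 mm); the cube at (-4, 16) (footprint 25.5×28) is included at this height (perimeter 107.00 mm); After the difference (first − rest): starting from the r=7.5 cylinder, the 25.5×28 cube at (-4, 16) misses the remaining region (no effect) — boundary = 47.05 mm; the cube at (-4, -2) does not reach this height (z outside [4, 11.5]); After the difference (first − rest): none of the subtracted shapes is present at this height, so that combined region is unchanged — boundary = 47.05 mm. Overall, the cross-section is a single solid region. Total boundary length (outer) = 47.05 mm.

47.05 mm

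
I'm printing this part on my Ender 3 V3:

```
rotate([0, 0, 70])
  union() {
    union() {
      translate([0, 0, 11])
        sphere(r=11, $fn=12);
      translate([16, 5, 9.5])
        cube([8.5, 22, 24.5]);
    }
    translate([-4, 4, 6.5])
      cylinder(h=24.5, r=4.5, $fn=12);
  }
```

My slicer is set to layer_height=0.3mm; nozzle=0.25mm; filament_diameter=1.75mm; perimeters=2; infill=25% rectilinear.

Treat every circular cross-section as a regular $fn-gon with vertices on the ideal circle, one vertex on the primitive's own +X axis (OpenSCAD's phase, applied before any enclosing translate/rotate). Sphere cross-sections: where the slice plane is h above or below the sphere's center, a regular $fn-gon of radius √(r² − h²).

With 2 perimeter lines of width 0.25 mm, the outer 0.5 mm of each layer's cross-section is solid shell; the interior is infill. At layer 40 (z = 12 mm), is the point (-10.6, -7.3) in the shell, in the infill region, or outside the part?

outside

At z = 12 mm: the r=11 sphere contributes a regular 12-gon of circumradius √(11²−1²) = 10.954; the 8.5×22 cube at (16, 5) contributes its full rectangle; Merging all regions: the 2 present regions are separate (no shared area or edge), so areas and boundary lengths simply add and each stays a separate island — 2 connected regions; the r=4.5 cylinder at (-4, 4) gives a regular 12-gon of circumradius 4.5 (constant along its height); Merging all regions: the r=4.5 cylinder at (-4, 4) lies entirely inside the result so far, so the union is just the result so far — 2 connected regions; (rotated 70° about Z; rotation is an isometry so areas/perimeters/island counts are preserved). Overall, the cross-section has 2 separate islands. Undo the 70° rotation: the query point maps to (-10.485, 7.464) in the un-rotated model frame. The nearest boundary edge runs (-9.49, 5.48)→(-5.48, 9.49); distance from the point to it = 2.11 mm. The point is not inside any of the regions above, so it lies outside the cross-section (2.11 mm from the nearest boundary).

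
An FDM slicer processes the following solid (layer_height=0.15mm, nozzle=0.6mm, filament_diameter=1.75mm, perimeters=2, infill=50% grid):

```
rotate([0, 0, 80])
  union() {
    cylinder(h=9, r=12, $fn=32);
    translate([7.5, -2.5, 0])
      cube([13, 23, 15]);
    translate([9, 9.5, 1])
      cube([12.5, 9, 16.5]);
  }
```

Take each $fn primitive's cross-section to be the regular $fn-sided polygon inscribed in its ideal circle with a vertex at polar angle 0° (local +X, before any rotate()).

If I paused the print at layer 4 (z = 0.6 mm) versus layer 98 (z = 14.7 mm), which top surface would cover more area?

layer 4 (z = 0.6 mm)

Layer 4 (z = 0.6): the r=12 cylinder contributes a regular 32-gon of circumradius 12 (area = (32/2)·12.000²·sin(360°/32) = 449.49 mm²); the cube at (7.5, -2.5) is present — its section is the full 13×23 rectangle (area 299.00 mm²); the cube at (9, 9.5) is absent (z outside [1, 17.5]); Taking the union: the regions partially overlap — summed areas 748.49 mm² minus the doubly-counted overlap 39.88 mm² gives 708.60 mm² — area = 708.60 mm²; (rotated 80° about Z; rotation is an isometry so areas/perimeters/island counts are preserved). So its area = 708.60 mm². Layer 98 (z = 14.7): the cylinder is not intersected at this z (z outside [0, 9]); the cube at (7.5, -2.5) is present — its section is the full 13×23 rectangle (area 299.00 mm²); the cube at (9, 9.5) is present — its section is the full 12.5×9 rectangle (area 112.50 mm²); Combining (union): the regions partially overlap — summed areas 411.50 mm² minus the doubly-counted overlap 103.50 mm² gives 308.00 mm² — area = 308.00 mm²; (whole slice rotated 80° about Z — lengths, areas and connectivity unchanged). So its area = 308.00 mm². Layer 4 is larger (708.60 vs 308.00 mm²).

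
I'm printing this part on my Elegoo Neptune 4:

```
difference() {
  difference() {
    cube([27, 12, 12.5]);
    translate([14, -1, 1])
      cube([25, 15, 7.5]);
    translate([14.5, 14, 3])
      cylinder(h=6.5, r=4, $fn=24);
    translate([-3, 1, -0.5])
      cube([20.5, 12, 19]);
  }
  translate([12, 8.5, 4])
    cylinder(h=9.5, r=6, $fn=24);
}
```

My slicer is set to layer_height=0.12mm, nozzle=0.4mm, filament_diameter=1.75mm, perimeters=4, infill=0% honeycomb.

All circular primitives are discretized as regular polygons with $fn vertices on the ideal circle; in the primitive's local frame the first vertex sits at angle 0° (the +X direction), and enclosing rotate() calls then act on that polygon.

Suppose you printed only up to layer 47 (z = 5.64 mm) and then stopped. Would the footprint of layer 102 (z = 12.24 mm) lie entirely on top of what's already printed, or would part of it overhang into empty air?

part overhangs

Compare the two slices. At z = 5.64: the cube (footprint 27×12) is included at this height (area 324.00 mm²); the 25×15 cube at (14, -1) contributes its full rectangle (area 375.00 mm²); the r=4 cylinder at (14.5, 14) gives a regular 24-gon of circumradius 4 (constant along its height) (area = (24/2)·4.000²·sin(360°/24) = 49.69 mm²); the cube at (-3, 1) is present — its section is the full 20.5×12 rectangle (area 246.00 mm²); Subtracting the remaining from the first: starting from the 27×12 cube (324.00 mm²), the 25×15 cube at (14, -1) partially overlaps it — only the 156.00 mm² overlap (of its 375.00 mm²) is removed, clipping the outline; the r=4 cylinder at (14.5, 14) partially overlaps it — only the 3.83 mm² overlap (of its 49.69 mm²) is removed, clipping the outline; the 20.5×12 cube at (-3, 1) partially overlaps it — only the 150.17 mm² overlap (of its 246.00 mm²) is removed, clipping the outline — area = 14.00 mm²; the r=6 cylinder at (12, 8.5) gives a regular 24-gon of circumradius 6 (constant along its height) (area = (24/2)·6.000²·sin(360°/24) = 111.81 mm²); Taking the first minus the rest: starting from the result so far (14.00 mm²), the r=6 cylinder at (12, 8.5) misses the remaining region (no effect) — area = 14.00 mm². At z = 12.24: the cube (footprint 27×12) is included at this height (area 324.00 mm²); the cube at (14, -1) is absent (z outside [1, 8.5]); the cylinder at (14.5, 14) is not intersected at this z (z outside [3, 9.5]); the cube at (-3, 1) is present — its section is the full 20.5×12 rectangle (area 246.00 mm²); Subtracting the remaining from the first: starting from the 27×12 cube (324.00 mm²), the 20.5×12 cube at (-3, 1) partially overlaps it — only the 192.50 mm² overlap (of its 246.00 mm²) is removed, clipping the outline — area = 131.50 mm²; the r=6 cylinder at (12, 8.5) contributes a regular 24-gon of circumradius 6 (area = (24/2)·6.000²·sin(360°/24) = 111.81 mm²); After the difference (first − rest): starting from the result so far (131.50 mm²), the r=6 cylinder at (12, 8.5) partially overlaps it — only the 1.45 mm² overlap (of its 111.81 mm²) is removed, clipping the outline — area = 130.05 mm². Checking containment: at z = 12.24 the cross-section extends beyond the z = 5.64 cross-section by about 116.05 mm².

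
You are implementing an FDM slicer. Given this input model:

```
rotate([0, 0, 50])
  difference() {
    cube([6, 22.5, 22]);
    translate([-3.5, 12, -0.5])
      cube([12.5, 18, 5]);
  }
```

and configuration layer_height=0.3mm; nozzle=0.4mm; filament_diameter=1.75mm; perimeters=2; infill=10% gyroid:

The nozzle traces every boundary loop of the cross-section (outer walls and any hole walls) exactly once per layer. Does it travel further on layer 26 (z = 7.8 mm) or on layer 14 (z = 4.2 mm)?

Layer 26 (z = 7.8): the cube (footprint 6×22.5) is included at this height (perimeter 57.00 mm); the cube at (-3.5, 12) is absent (z outside [-0.5, 4.5]); Subtracting the remaining from the first: none of the subtracted shapes is present at this height, so the 6×22.5 cube is unchanged — boundary = 57.00 mm; (rotated 50° about Z; rotation is an isometry so areas/perimeters/island counts are preserved). So its perimeter = 57.00 mm. Layer 14 (z = 4.2): the 6×22.5 cube contributes its full rectangle (perimeter 57.00 mm); the 12.5×18 cube at (-3.5, 12) contributes its full rectangle (perimeter 61.00 mm); Taking the first minus the rest: starting from the 6×22.5 cube, the 12.5×18 cube at (-3.5, 12) partially overlaps it — only the 63.00 mm² overlap (of its 225.00 mm²) is removed, clipping the outline — boundary = 36.00 mm; (whole slice rotated 50° about Z — lengths, areas and connectivity unchanged). So its perimeter = 36.00 mm. Layer 26 is larger (57.00 vs 36.00 mm).

layer 26 (z = 7.8 mm)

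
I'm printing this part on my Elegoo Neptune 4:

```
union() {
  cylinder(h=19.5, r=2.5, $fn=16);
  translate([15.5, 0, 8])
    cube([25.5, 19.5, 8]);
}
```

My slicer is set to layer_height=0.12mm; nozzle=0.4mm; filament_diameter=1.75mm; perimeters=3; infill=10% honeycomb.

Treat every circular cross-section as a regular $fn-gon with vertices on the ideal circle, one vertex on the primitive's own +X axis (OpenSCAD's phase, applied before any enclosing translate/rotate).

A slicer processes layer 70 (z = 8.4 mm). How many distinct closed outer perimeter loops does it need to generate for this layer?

2

At z = 8.4 mm: the cylinder: section is a regular 16-gon, circumradius r=2.5; the cube at (15.5, 0) (footprint 25.5×19.5) is included at this height; Combining (union): the 2 present regions are separate (no shared area or edge), so areas and boundary lengths simply add and each stays a separate island — 2 connected regions. The result has 2 disconnected regions.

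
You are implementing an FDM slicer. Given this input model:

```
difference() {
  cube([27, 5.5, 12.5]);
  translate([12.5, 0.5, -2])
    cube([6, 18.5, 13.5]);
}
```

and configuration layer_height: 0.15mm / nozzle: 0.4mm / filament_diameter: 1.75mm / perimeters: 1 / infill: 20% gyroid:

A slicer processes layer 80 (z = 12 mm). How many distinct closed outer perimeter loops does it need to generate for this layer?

At z = 12 mm: the cube (footprint 27×5.5) is included at this height; the cube at (12.5, 0.5) is absent (z outside [-2, 11.5]); Subtracting the remaining from the first: none of the subtracted shapes is present at this height, so the 27×5.5 cube is unchanged — 1 connected region. The result has 1 disconnected region.

1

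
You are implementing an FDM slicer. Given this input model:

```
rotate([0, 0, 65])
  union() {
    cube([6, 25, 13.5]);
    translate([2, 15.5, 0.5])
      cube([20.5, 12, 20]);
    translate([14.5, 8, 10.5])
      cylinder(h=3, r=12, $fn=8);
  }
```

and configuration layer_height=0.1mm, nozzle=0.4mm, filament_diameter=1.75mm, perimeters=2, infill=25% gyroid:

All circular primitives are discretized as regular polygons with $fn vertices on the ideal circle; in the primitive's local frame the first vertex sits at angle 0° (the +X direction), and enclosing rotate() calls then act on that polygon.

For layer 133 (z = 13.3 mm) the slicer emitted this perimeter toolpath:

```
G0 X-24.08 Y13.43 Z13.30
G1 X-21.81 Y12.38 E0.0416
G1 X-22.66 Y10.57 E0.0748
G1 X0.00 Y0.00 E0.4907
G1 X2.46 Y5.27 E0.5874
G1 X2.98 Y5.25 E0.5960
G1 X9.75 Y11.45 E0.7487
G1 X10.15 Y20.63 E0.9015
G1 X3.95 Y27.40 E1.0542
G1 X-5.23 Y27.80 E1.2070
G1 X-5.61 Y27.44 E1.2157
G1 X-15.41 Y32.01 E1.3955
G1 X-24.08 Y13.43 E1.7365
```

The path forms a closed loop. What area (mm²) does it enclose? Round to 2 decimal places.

Apply the shoelace formula to the sequence of (X, Y) vertices; enclosed area = 689.58 mm².

689.58 mm²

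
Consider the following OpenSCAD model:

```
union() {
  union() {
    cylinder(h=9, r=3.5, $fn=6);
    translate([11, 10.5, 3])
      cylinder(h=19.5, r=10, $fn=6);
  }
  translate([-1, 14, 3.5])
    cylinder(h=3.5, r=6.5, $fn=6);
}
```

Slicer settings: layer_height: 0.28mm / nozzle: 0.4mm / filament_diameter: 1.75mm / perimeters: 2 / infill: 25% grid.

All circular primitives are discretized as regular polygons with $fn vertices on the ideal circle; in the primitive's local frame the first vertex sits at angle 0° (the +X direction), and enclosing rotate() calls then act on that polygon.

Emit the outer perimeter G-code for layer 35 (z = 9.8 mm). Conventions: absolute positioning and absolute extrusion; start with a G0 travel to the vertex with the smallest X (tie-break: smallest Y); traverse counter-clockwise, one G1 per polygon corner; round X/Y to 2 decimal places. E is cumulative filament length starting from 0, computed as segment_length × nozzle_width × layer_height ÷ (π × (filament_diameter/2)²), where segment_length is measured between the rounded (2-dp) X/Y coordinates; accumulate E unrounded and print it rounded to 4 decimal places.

At z = 9.8 mm: the cylinder does not reach this height (z outside [0, 9]); the r=10 cylinder at (11, 10.5) gives a regular 6-gon of circumradius 10 (constant along its height); Combining (union): only the r=10 cylinder at (11, 10.5) is present, so the union is just that shape — 1 connected region; the cylinder at (-1, 14) does not reach this height (z outside [3.5, 7]); Merging all regions: only that combined region is present, so the union is just that shape — 1 connected region. The outline is a single polygon with 6 vertices. Extrusion per mm of travel: 0.4 × 0.28 / (π × 0.875²) = 0.046564. Accumulating E over each segment gives final E = 2.7938.

G0 X1.00 Y10.50 Z9.80
G1 X6.00 Y1.84 E0.4656
G1 X16.00 Y1.84 E0.9313
G1 X21.00 Y10.50 E1.3969
G1 X16.00 Y19.16 E1.8625
G1 X6.00 Y19.16 E2.3282
G1 X1.00 Y10.50 E2.7938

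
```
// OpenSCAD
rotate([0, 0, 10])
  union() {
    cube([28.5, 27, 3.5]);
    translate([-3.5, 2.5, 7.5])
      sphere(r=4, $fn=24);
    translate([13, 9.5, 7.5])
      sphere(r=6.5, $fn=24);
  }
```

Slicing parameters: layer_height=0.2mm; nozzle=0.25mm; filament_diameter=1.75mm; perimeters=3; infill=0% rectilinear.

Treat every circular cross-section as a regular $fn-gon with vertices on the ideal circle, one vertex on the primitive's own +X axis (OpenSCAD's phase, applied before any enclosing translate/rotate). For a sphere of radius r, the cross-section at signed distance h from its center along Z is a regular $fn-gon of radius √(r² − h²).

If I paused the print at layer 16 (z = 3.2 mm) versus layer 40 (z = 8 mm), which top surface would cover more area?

Layer 16 (z = 3.2): the cube (footprint 28.5×27) is included at this height (area 769.50 mm²); the sphere at (-3.5, 2.5) does not reach this height (|z−center|=4.300 > r=4); the r=6.5 sphere at (13, 9.5) contributes a regular 24-gon of circumradius √(6.5²−4.3²) = 4.874 (area = (24/2)·4.874²·sin(360°/24) = 73.79 mm²); Taking the union: the r=6.5 sphere at (13, 9.5) lies entirely inside the 28.5×27 cube, so the union is just the 28.5×27 cube — area = 769.50 mm²; (rotated 10° about Z; rotation is an isometry so areas/perimeters/island counts are preserved). So its area = 769.50 mm². Layer 40 (z = 8): the cube is absent (z outside [0, 3.5]); the sphere at (-3.5, 2.5): section is a regular 24-gon, circumradius = √(r²−h²) = √(4²−0.5²) = 3.969 (area = (24/2)·3.969²·sin(360°/24) = 48.92 mm²); the r=6.5 sphere at (13, 9.5) slices to a regular 24-gon of circumradius 6.481 (√(r²−h²) with h=0.5 from center) (area = (24/2)·6.481²·sin(360°/24) = 130.44 mm²); Taking the union: the 2 present regions are separate (no shared area or edge), so areas and boundary lengths simply add and each stays a separate island — area = 179.36 mm²; (whole slice rotated 10° about Z — lengths, areas and connectivity unchanged). So its area = 179.36 mm². Layer 16 is larger (769.50 vs 179.36 mm²).

layer 16 (z = 3.2 mm)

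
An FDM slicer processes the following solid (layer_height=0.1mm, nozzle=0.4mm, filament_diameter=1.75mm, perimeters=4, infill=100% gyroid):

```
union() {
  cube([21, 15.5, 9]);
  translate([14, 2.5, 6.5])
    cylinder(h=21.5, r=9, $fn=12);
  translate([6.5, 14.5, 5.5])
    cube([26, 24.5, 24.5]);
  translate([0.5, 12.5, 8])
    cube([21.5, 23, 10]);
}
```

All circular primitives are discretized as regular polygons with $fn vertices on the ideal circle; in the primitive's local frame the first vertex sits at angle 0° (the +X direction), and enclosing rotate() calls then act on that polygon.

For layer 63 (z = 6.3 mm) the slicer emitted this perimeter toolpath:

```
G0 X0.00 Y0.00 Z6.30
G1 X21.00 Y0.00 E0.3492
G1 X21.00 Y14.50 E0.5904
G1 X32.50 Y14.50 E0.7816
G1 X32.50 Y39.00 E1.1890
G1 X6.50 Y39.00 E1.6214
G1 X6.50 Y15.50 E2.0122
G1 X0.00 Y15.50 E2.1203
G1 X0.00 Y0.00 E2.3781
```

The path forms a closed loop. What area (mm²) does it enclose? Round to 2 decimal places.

Apply the shoelace formula to the sequence of (X, Y) vertices; enclosed area = 948.00 mm².

948.00 mm²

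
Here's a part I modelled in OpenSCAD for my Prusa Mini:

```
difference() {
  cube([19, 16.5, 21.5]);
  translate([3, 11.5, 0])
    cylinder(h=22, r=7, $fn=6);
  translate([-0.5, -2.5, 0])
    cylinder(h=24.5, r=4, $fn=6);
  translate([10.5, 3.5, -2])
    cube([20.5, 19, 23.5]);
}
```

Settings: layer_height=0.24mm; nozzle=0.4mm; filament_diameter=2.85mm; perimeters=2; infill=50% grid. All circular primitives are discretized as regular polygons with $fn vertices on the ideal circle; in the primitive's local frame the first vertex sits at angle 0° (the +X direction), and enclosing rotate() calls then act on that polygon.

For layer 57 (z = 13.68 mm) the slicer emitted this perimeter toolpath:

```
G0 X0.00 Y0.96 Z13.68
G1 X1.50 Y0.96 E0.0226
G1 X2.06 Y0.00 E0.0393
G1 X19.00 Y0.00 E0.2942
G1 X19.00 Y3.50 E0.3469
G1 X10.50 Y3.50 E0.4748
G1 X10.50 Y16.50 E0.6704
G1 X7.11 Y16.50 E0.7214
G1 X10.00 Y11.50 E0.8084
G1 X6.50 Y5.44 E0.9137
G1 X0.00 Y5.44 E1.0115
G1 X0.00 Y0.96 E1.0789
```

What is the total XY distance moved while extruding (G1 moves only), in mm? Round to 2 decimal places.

Sum the Euclidean lengths of each G1 segment: total = 71.69 mm.

71.69 mm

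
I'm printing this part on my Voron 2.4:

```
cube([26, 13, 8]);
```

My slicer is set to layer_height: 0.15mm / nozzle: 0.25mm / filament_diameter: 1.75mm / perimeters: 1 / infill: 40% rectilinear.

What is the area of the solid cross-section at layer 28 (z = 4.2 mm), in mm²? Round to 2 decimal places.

At z = 4.2 mm: the 26×13 cube contributes its full rectangle (area 338.00 mm²). Overall, the cross-section is a single solid region. Net area = 338.00 mm².

338.00 mm²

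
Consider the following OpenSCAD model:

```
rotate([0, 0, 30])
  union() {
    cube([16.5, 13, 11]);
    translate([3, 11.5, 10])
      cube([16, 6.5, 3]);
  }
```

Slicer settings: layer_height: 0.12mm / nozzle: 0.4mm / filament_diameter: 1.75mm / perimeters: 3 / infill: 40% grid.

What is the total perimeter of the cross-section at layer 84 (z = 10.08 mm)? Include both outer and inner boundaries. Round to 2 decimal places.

At z = 10.08 mm: the cube is present — its section is the full 16.5×13 rectangle (perimeter 59.00 mm); the cube at (3, 11.5) (footprint 16×6.5) is included at this height (perimeter 45.00 mm); Combining (union): the regions partially overlap (shared area 20.25 mm²), so the edge portions inside another operand are dropped and the merged outline is re-measured after clipping — boundary = 74.00 mm; (rotated 30° about Z; rotation is an isometry so areas/perimeters/island counts are preserved). Overall, the cross-section is a single solid region. Total boundary length (outer) = 74.00 mm.

74.00 mm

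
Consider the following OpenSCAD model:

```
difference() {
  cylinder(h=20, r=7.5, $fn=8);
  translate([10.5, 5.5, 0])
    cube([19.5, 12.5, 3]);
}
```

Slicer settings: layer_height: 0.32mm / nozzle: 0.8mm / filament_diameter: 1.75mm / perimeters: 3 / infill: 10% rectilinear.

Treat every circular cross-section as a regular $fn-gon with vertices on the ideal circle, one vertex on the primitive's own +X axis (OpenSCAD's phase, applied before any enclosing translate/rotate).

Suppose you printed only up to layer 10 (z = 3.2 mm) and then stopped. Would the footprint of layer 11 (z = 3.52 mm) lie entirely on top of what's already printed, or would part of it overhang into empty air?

entirely on top

Compare the two slices. At z = 3.2: the r=7.5 cylinder contributes a regular 8-gon of circumradius 7.5 (area = (8/2)·7.500²·sin(360°/8) = 159.10 mm²); the cube at (10.5, 5.5) is not intersected at this z (z outside [0, 3]); After the difference (first − rest): none of the subtracted shapes is present at this height, so the r=7.5 cylinder is unchanged — area = 159.10 mm². At z = 3.52: the cylinder: section is a regular 8-gon, circumradius r=7.5 (area = (8/2)·7.500²·sin(360°/8) = 159.10 mm²); the cube at (10.5, 5.5) is absent (z outside [0, 3]); After the difference (first − rest): none of the subtracted shapes is present at this height, so the r=7.5 cylinder is unchanged — area = 159.10 mm². Checking containment: the cross-section at z = 3.52 is a subset of the cross-section at z = 3.2.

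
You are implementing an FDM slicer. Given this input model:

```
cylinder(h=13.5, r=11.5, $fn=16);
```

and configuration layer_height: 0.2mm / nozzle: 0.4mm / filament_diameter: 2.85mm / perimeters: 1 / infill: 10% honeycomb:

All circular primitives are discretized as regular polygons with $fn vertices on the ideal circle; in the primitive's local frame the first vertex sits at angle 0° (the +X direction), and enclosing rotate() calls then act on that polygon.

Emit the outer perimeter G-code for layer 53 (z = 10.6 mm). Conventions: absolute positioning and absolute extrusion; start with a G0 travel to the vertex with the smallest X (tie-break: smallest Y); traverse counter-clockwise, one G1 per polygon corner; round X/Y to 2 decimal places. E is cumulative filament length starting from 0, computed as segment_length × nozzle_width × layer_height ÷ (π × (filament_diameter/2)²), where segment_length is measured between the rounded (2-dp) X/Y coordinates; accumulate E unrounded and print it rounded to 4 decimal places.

At z = 10.6 mm: the r=11.5 cylinder contributes a regular 16-gon of circumradius 11.5. The outline is a single polygon with 16 vertices. Extrusion per mm of travel: 0.4 × 0.2 / (π × 1.425²) = 0.012540. Accumulating E over each segment gives final E = 0.9001.

G0 X-11.50 Y0.00 Z10.60
G1 X-10.62 Y-4.40 E0.0563
G1 X-8.13 Y-8.13 E0.1125
G1 X-4.40 Y-10.62 E0.1688
G1 X0.00 Y-11.50 E0.2250
G1 X4.40 Y-10.62 E0.2813
G1 X8.13 Y-8.13 E0.3375
G1 X10.62 Y-4.40 E0.3938
G1 X11.50 Y0.00 E0.4500
G1 X10.62 Y4.40 E0.5063
G1 X8.13 Y8.13 E0.5626
G1 X4.40 Y10.62 E0.6188
G1 X0.00 Y11.50 E0.6751
G1 X-4.40 Y10.62 E0.7313
G1 X-8.13 Y8.13 E0.7876
G1 X-10.62 Y4.40 E0.8438
G1 X-11.50 Y0.00 E0.9001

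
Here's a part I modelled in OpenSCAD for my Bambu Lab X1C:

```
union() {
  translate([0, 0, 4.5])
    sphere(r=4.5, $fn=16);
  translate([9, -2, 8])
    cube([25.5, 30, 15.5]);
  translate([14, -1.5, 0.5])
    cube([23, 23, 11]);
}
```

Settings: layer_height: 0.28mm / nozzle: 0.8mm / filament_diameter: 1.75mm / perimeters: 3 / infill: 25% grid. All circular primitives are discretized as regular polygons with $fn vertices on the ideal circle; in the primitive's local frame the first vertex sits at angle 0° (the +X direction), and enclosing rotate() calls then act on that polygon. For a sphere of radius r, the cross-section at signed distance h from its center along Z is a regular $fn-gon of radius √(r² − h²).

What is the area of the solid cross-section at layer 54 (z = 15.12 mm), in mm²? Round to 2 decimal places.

At z = 15.12 mm: the sphere does not reach this height (|z−center|=10.620 > r=4.5); the cube at (9, -2) (footprint 25.5×30) is included at this height (area 765.00 mm²); the cube at (14, -1.5) is absent (z outside [0.5, 11.5]); Taking the union: only the 25.5×30 cube at (9, -2) is present, so the union is just that shape — area = 765.00 mm². Overall, the cross-section is a single solid region. Net area = 765.00 mm².

765.00 mm²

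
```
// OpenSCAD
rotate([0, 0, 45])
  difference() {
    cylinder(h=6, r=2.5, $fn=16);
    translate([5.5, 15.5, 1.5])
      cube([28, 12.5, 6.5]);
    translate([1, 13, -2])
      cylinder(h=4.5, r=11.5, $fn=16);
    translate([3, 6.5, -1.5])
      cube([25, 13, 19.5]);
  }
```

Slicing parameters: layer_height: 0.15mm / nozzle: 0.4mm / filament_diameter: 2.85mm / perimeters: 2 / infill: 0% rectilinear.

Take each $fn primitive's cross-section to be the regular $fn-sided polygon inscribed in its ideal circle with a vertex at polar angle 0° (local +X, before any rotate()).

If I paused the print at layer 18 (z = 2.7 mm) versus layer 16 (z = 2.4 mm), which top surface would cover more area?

Layer 18 (z = 2.7): the r=2.5 cylinder gives a regular 16-gon of circumradius 2.5 (constant along its height) (area = (16/2)·2.500²·sin(360°/16) = 19.13 mm²); the cube at (5.5, 15.5) (footprint 28×12.5) is included at this height (area 350.00 mm²); the cylinder at (1, 13) is absent (z outside [-2, 2.5]); the cube at (3, 6.5) (footprint 25×13) is included at this height (area 325.00 mm²); Subtracting the remaining from the first: starting from the r=2.5 cylinder (19.13 mm²), the 28×12.5 cube at (5.5, 15.5) misses the remaining region (no effect); the 25×13 cube at (3, 6.5) misses the remaining region (no effect) — area = 19.13 mm²; (whole slice rotated 45° about Z — lengths, areas and connectivity unchanged). So its area = 19.13 mm². Layer 16 (z = 2.4): the cylinder: section is a regular 16-gon, circumradius r=2.5 (area = (16/2)·2.500²·sin(360°/16) = 19.13 mm²); the 28×12.5 cube at (5.5, 15.5) contributes its full rectangle (area 350.00 mm²); the cylinder at (1, 13): section is a regular 16-gon, circumradius r=11.5 (area = (16/2)·11.500²·sin(360°/16) = 404.88 mm²); the 25×13 cube at (3, 6.5) contributes its full rectangle (area 325.00 mm²); Taking the first minus the rest: starting from the r=2.5 cylinder (19.13 mm²), the 28×12.5 cube at (5.5, 15.5) misses the remaining region (no effect); the r=11.5 cylinder at (1, 13) partially overlaps it — only the 1.83 mm² overlap (of its 404.88 mm²) is removed, clipping the outline; the 25×13 cube at (3, 6.5) misses the remaining region (no effect) — area = 17.30 mm²; (rotated 45° about Z; rotation is an isometry so areas/perimeters/island counts are preserved). So its area = 17.30 mm². Layer 18 is larger (19.13 vs 17.30 mm²).

layer 18 (z = 2.7 mm)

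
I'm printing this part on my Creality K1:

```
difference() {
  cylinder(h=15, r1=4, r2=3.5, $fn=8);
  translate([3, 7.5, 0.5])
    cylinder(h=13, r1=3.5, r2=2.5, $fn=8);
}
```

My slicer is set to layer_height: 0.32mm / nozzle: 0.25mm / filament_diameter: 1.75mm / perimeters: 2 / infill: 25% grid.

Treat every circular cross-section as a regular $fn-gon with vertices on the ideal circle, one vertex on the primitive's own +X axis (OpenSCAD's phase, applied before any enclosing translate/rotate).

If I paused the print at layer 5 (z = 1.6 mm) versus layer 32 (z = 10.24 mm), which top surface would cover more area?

layer 5 (z = 1.6 mm)

Layer 5 (z = 1.6): the cone (r1=4→r2=3.5) has section circumradius 3.947 here — a regular 8-gon (area = (8/2)·3.947²·sin(360°/8) = 44.06 mm²); the cone at (3, 7.5) contributes a regular 8-gon of circumradius 3.415 (interpolated between r1=3.5 and r2=2.5 at t=0.085) (area = (8/2)·3.415²·sin(360°/8) = 32.99 mm²); After the difference (first − rest): starting from the cone (44.06 mm²), the cone at (3, 7.5) misses the remaining region (no effect) — area = 44.06 mm². So its area = 44.06 mm². Layer 32 (z = 10.24): the cone (r1=4→r2=3.5) has section circumradius 3.659 here — a regular 8-gon (area = (8/2)·3.659²·sin(360°/8) = 37.86 mm²); the cone at (3, 7.5): at t=0.749 of its height the radius interpolates to r₁+(r₂−r₁)t = 2.751, giving a regular 8-gon of that circumradius (area = (8/2)·2.751²·sin(360°/8) = 21.40 mm²); Taking the first minus the rest: starting from the cone (37.86 mm²), the cone at (3, 7.5) misses the remaining region (no effect) — area = 37.86 mm². So its area = 37.86 mm². Layer 5 is larger (44.06 vs 37.86 mm²).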